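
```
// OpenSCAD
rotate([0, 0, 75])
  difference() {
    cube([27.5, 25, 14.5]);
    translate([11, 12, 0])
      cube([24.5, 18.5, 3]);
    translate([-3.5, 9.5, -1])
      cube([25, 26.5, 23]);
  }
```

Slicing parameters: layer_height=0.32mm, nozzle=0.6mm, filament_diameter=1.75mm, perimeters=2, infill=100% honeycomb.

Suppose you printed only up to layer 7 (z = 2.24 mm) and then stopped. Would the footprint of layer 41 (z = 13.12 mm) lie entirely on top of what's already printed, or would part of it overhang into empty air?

part overhangs

Compare the two slices. At z = 2.24: the cube (footprint 27.5×25) is included at this height (area 687.50 mm²); the cube at (11, 12) (footprint 24.5×18.5) is included at this height (area 453.25 mm²); the cube at (-3.5, 9.5) is present — its section is the full 25×26.5 rectangle (area 662.50 mm²); Taking the first minus the rest: starting from the 27.5×25 cube (687.50 mm²), the 24.5×18.5 cube at (11, 12) partially overlaps it — only the 214.50 mm² overlap (of its 453.25 mm²) is removed, clipping the outline; the 25×26.5 cube at (-3.5, 9.5) partially overlaps it — only the 196.75 mm² overlap (of its 662.50 mm²) is removed, clipping the outline — area = 276.25 mm²; (whole slice rotated 75° about Z — lengths, areas and connectivity unchanged). At z = 13.12: the cube is present — its section is the full 27.5×25 rectangle (area 687.50 mm²); the cube at (11, 12) is absent (z outside [0, 3]); the cube at (-3.5, 9.5) (footprint 25×26.5) is included at this height (area 662.50 mm²); Taking the first minus the rest: starting from the 27.5×25 cube (687.50 mm²), the 25×26.5 cube at (-3.5, 9.5) partially overlaps it — only the 333.25 mm² overlap (of its 662.50 mm²) is removed, clipping the outline — area = 354.25 mm²; (whole slice rotated 75° about Z — lengths, areas and connectivity unchanged). Checking containment: at z = 13.12 the cross-section extends beyond the z = 2.24 cross-section by about 78.00 mm².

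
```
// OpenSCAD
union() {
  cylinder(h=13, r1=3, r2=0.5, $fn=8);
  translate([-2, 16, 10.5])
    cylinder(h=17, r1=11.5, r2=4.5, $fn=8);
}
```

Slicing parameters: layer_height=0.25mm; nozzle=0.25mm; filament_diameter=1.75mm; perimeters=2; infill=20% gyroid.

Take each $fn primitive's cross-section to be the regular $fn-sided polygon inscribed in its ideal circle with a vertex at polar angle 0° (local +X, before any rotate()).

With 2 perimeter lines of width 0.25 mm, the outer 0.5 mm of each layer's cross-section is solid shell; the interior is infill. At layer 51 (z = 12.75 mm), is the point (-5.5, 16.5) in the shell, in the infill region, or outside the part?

infill

At z = 12.75 mm: the cone contributes a regular 8-gon of circumradius 0.548 (interpolated between r1=3 and r2=0.5 at t=0.981); the cone at (-2, 16) (r1=11.5→r2=4.5) has section circumradius 10.574 here — a regular 8-gon; Combining (union): the 2 present regions are separate (no shared area or edge), so areas and boundary lengths simply add and each stays a separate island — 2 connected regions. Overall, the cross-section has 2 separate islands. The nearest boundary edge runs (-12.57, 16.00)→(-9.48, 23.48); distance from the point to it = 6.34 mm. (Shell/infill is judged within the island containing the point — the largest one.) The point is inside the cross-section and 6.34 mm from the nearest boundary — more than the 0.5 mm shell width (2 × 0.25), so it's in the infill interior.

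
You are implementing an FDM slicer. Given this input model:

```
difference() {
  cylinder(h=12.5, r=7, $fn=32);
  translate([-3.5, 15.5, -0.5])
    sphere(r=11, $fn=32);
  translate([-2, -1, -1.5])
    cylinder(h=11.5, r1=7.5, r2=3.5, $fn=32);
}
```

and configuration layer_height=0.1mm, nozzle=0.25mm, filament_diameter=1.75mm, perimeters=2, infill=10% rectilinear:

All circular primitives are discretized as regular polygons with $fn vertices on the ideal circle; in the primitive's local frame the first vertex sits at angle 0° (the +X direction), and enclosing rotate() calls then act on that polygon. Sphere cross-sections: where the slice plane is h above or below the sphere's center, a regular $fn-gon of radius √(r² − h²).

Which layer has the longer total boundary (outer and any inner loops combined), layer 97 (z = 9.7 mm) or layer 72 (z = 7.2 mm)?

Layer 97 (z = 9.7): the r=7 cylinder contributes a regular 32-gon of circumradius 7 (perimeter = 2·32·7.000·sin(180°/32) = 43.91 mm); the r=11 sphere at (-3.5, 15.5) slices to a regular 32-gon of circumradius 4.118 (√(r²−h²) with h=10.2 from center) (perimeter = 2·32·4.118·sin(180°/32) = 25.83 mm); the cone at (-2, -1) contributes a regular 32-gon of circumradius 3.604 (interpolated between r1=7.5 and r2=3.5 at t=0.974) (perimeter = 2·32·3.604·sin(180°/32) = 22.61 mm); After the difference (first − rest): starting from the r=7 cylinder, the r=11 sphere at (-3.5, 15.5) misses the remaining region (no effect); the cone at (-2, -1) lies wholly inside it (removes its full 40.55 mm² and its 22.61 mm outline becomes a hole wall) — boundary (outer + 1 inner loop) = 66.52 mm. So its perimeter = 66.52 mm. Layer 72 (z = 7.2): the cylinder: section is a regular 32-gon, circumradius r=7 (perimeter = 2·32·7.000·sin(180°/32) = 43.91 mm); the r=11 sphere at (-3.5, 15.5) contributes a regular 32-gon of circumradius √(11²−7.7²) = 7.856 (perimeter = 2·32·7.856·sin(180°/32) = 49.28 mm); the cone at (-2, -1): at t=0.757 of its height the radius interpolates to r₁+(r₂−r₁)t = 4.474, giving a regular 32-gon of that circumradius (perimeter = 2·32·4.474·sin(180°/32) = 28.07 mm); After the difference (first − rest): starting from the r=7 cylinder, the r=11 sphere at (-3.5, 15.5) misses the remaining region (no effect); the cone at (-2, -1) lies wholly inside it (removes its full 62.48 mm² and its 28.07 mm outline becomes a hole wall) — boundary (outer + 1 inner loop) = 71.98 mm. So its perimeter = 71.98 mm. Layer 72 is larger (71.98 vs 66.52 mm).

layer 72 (z = 7.2 mm)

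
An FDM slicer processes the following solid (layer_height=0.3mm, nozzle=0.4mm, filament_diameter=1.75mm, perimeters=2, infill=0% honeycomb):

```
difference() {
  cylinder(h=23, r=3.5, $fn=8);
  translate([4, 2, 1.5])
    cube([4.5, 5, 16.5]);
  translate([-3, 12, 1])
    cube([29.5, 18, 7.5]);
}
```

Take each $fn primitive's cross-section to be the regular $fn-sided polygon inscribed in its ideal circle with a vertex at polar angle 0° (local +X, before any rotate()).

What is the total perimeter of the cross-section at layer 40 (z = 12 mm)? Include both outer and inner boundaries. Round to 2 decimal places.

21.43 mm

At z = 12 mm: the r=3.5 cylinder contributes a regular 8-gon of circumradius 3.5 (perimeter = 2·8·3.500·sin(180°/8) = 21.43 mm); the 4.5×5 cube at (4, 2) contributes its full rectangle (perimeter 19.00 mm); the cube at (-3, 12) does not reach this height (z outside [1, 8.5]); Taking the first minus the rest: starting from the r=3.5 cylinder, the 4.5×5 cube at (4, 2) misses the remaining region (no effect) — boundary = 21.43 mm. Overall, the cross-section is a single solid region. Total boundary length (outer) = 21.43 mm.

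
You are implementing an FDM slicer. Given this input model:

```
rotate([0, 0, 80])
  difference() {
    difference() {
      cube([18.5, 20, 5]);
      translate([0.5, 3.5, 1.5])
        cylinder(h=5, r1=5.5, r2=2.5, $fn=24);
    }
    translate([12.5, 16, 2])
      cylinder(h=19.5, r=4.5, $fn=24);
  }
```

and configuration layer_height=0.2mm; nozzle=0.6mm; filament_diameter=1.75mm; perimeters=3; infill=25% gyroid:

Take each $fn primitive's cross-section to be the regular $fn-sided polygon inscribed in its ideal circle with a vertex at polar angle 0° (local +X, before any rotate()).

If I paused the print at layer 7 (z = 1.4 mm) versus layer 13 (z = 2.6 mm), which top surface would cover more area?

Layer 7 (z = 1.4): the cube is present — its section is the full 18.5×20 rectangle (area 370.00 mm²); the cone at (0.5, 3.5) is not intersected at this z (z outside [1.5, 6.5]); Taking the first minus the rest: none of the subtracted shapes is present at this height, so the 18.5×20 cube is unchanged — area = 370.00 mm²; the cylinder at (12.5, 16) is not intersected at this z (z outside [2, 21.5]); After the difference (first − rest): none of the subtracted shapes is present at this height, so that combined region is unchanged — area = 370.00 mm²; (rotated 80° about Z; rotation is an isometry so areas/perimeters/island counts are preserved). So its area = 370.00 mm². Layer 13 (z = 2.6): the 18.5×20 cube contributes its full rectangle (area 370.00 mm²); the cone at (0.5, 3.5) contributes a regular 24-gon of circumradius 4.840 (interpolated between r1=5.5 and r2=2.5 at t=0.220) (area = (24/2)·4.840²·sin(360°/24) = 72.76 mm²); Subtracting the remaining from the first: starting from the 18.5×20 cube (370.00 mm²), the cone at (0.5, 3.5) partially overlaps it — only the 37.56 mm² overlap (of its 72.76 mm²) is removed, clipping the outline — area = 332.44 mm²; the r=4.5 cylinder at (12.5, 16) gives a regular 24-gon of circumradius 4.5 (constant along its height) (area = (24/2)·4.500²·sin(360°/24) = 62.89 mm²); Subtracting the remaining from the first: starting from that combined region (332.44 mm²), the r=4.5 cylinder at (12.5, 16) partially overlaps it — only the 61.62 mm² overlap (of its 62.89 mm²) is removed, clipping the outline — area = 270.83 mm²; (whole slice rotated 80° about Z — lengths, areas and connectivity unchanged). So its area = 270.83 mm². Layer 7 is larger (370.00 vs 270.83 mm²).

layer 7 (z = 1.4 mm)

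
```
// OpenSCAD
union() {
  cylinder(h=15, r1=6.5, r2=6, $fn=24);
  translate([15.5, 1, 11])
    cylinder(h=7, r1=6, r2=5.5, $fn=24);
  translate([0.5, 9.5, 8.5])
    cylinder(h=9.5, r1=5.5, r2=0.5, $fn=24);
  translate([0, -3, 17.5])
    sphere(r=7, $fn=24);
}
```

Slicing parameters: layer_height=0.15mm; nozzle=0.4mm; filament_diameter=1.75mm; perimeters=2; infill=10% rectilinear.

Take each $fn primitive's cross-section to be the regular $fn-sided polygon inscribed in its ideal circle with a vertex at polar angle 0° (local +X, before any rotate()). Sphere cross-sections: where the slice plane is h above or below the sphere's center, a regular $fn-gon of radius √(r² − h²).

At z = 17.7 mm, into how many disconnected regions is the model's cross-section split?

3

At z = 17.7 mm: the cone does not reach this height (z outside [0, 15]); the cone at (15.5, 1) contributes a regular 24-gon of circumradius 5.521 (interpolated between r1=6 and r2=5.5 at t=0.957); the cone at (0.5, 9.5): at t=0.968 of its height the radius interpolates to r₁+(r₂−r₁)t = 0.658, giving a regular 24-gon of that circumradius; the r=7 sphere at (0, -3) slices to a regular 24-gon of circumradius 6.997 (√(r²−h²) with h=0.2 from center); Taking the union: the 3 present regions are separate (no shared area or edge), so areas and boundary lengths simply add and each stays a separate island — 3 connected regions. The result has 3 disconnected regions.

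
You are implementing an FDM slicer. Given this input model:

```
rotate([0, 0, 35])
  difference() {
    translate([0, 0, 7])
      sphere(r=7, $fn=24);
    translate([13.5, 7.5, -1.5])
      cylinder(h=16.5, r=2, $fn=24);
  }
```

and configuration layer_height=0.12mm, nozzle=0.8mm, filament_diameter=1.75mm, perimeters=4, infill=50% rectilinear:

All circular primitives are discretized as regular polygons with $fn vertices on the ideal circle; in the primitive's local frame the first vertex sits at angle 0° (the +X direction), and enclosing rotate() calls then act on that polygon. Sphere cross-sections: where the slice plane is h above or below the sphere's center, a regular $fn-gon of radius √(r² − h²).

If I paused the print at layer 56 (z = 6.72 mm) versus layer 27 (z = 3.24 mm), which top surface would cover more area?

Layer 56 (z = 6.72): the r=7 sphere contributes a regular 24-gon of circumradius √(7²−0.28²) = 6.994 (area = (24/2)·6.994²·sin(360°/24) = 151.94 mm²); the r=2 cylinder at (13.5, 7.5) contributes a regular 24-gon of circumradius 2 (area = (24/2)·2.000²·sin(360°/24) = 12.42 mm²); After the difference (first − rest): starting from the r=7 sphere (151.94 mm²), the r=2 cylinder at (13.5, 7.5) misses the remaining region (no effect) — area = 151.94 mm²; (rotated 35° about Z; rotation is an isometry so areas/perimeters/island counts are preserved). So its area = 151.94 mm². Layer 27 (z = 3.24): the sphere: section is a regular 24-gon, circumradius = √(r²−h²) = √(7²−3.76²) = 5.904 (area = (24/2)·5.904²·sin(360°/24) = 108.28 mm²); the r=2 cylinder at (13.5, 7.5) contributes a regular 24-gon of circumradius 2 (area = (24/2)·2.000²·sin(360°/24) = 12.42 mm²); Taking the first minus the rest: starting from the r=7 sphere (108.28 mm²), the r=2 cylinder at (13.5, 7.5) misses the remaining region (no effect) — area = 108.28 mm²; (whole slice rotated 35° about Z — lengths, areas and connectivity unchanged). So its area = 108.28 mm². Layer 56 is larger (151.94 vs 108.28 mm²).

layer 56 (z = 6.72 mm)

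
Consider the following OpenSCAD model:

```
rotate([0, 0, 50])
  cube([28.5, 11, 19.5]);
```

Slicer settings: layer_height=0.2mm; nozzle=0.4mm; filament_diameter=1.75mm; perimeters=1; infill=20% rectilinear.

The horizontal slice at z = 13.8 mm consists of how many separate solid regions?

1

At z = 13.8 mm: the cube is present — its section is the full 28.5×11 rectangle; (rotated 50° about Z; rotation is an isometry so areas/perimeters/island counts are preserved). The result has 1 disconnected region.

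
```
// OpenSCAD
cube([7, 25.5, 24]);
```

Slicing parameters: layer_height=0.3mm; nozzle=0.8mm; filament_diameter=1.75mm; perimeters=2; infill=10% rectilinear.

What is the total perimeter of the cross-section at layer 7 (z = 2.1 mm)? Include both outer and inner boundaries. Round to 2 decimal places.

At z = 2.1 mm: the cube is present — its section is the full 7×25.5 rectangle (perimeter 65.00 mm). Overall, the cross-section is a single solid region. Total boundary length (outer) = 65.00 mm.

65.00 mm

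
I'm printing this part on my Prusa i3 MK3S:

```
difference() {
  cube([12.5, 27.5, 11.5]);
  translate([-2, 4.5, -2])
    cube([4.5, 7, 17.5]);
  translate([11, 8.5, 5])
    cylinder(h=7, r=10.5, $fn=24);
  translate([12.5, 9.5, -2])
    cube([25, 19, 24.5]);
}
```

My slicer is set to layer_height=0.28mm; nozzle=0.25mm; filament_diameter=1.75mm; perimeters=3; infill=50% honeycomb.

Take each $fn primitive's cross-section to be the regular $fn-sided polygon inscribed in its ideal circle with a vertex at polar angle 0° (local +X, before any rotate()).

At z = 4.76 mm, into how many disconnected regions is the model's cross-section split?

At z = 4.76 mm: the cube (footprint 12.5×27.5) is included at this height; the 4.5×7 cube at (-2, 4.5) contributes its full rectangle; the cylinder at (11, 8.5) is not intersected at this z (z outside [5, 12]); the 25×19 cube at (12.5, 9.5) contributes its full rectangle; Subtracting the remaining from the first: starting from the 12.5×27.5 cube, the 4.5×7 cube at (-2, 4.5) partially overlaps it — only the 17.50 mm² overlap (of its 31.50 mm²) is removed, clipping the outline; the 25×19 cube at (12.5, 9.5) misses the remaining region (no effect) — 1 connected region. The result has 1 disconnected region.

1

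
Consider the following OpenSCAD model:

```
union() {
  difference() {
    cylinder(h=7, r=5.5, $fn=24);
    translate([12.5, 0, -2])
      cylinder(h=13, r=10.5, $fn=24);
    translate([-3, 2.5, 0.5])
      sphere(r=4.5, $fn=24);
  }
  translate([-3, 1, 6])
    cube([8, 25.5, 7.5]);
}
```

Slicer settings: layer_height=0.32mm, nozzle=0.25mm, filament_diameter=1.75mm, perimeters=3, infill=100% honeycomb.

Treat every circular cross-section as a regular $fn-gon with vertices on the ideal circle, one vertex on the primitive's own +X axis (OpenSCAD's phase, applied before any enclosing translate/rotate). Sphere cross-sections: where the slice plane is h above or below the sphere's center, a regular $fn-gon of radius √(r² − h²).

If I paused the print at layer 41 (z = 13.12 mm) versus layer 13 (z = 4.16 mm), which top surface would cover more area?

layer 41 (z = 13.12 mm)

Layer 41 (z = 13.12): the cylinder is absent (z outside [0, 7]); the cylinder at (12.5, 0) does not reach this height (z outside [-2, 11]); the sphere at (-3, 2.5) does not reach this height (|z−center|=12.620 > r=4.5); Taking the first minus the rest: the first operand is absent here, so nothing remains; the cube at (-3, 1) (footprint 8×25.5) is included at this height (area 204.00 mm²); Merging all regions: only the 8×25.5 cube at (-3, 1) is present, so the union is just that shape — area = 204.00 mm². So its area = 204.00 mm². Layer 13 (z = 4.16): the r=5.5 cylinder contributes a regular 24-gon of circumradius 5.5 (area = (24/2)·5.500²·sin(360°/24) = 93.95 mm²); the r=10.5 cylinder at (12.5, 0) contributes a regular 24-gon of circumradius 10.5 (area = (24/2)·10.500²·sin(360°/24) = 342.42 mm²); the r=4.5 sphere at (-3, 2.5) slices to a regular 24-gon of circumradius 2.618 (√(r²−h²) with h=3.66 from center) (area = (24/2)·2.618²·sin(360°/24) = 21.29 mm²); Subtracting the remaining from the first: starting from the r=5.5 cylinder (93.95 mm²), the r=10.5 cylinder at (12.5, 0) partially overlaps it — only the 21.31 mm² overlap (of its 342.42 mm²) is removed, clipping the outline; the r=4.5 sphere at (-3, 2.5) partially overlaps it — only the 17.56 mm² overlap (of its 21.29 mm²) is removed, clipping the outline — area = 55.08 mm²; the cube at (-3, 1) is not intersected at this z (z outside [6, 13.5]); Merging all regions: only the result so far is present, so the union is just that shape — area = 55.08 mm². So its area = 55.08 mm². Layer 41 is larger (204.00 vs 55.08 mm²).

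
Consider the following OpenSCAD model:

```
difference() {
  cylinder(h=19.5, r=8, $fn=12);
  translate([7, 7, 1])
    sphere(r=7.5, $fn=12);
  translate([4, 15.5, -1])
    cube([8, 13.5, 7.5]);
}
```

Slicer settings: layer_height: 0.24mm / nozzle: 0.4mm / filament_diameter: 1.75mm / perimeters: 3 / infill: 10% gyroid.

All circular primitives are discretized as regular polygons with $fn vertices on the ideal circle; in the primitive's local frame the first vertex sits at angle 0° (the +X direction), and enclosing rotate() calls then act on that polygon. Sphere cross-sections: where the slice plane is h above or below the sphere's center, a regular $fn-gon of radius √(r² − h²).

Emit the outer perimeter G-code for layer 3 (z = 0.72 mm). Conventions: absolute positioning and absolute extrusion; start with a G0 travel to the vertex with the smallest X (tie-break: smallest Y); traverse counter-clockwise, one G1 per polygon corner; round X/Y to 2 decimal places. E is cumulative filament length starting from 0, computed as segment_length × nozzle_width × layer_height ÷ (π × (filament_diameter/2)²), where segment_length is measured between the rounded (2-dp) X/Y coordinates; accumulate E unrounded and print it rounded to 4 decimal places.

At z = 0.72 mm: the r=8 cylinder contributes a regular 12-gon of circumradius 8; the r=7.5 sphere at (7, 7) slices to a regular 12-gon of circumradius 7.495 (√(r²−h²) with h=0.28 from center); the 8×13.5 cube at (4, 15.5) contributes its full rectangle; After the difference (first − rest): starting from the r=8 cylinder, the r=7.5 sphere at (7, 7) partially overlaps it — only the 41.84 mm² overlap (of its 168.51 mm²) is removed, clipping the outline; the 8×13.5 cube at (4, 15.5) misses the remaining region (no effect) — 1 connected region. The outline is a single polygon with 14 vertices. Extrusion per mm of travel: 0.4 × 0.24 / (π × 0.875²) = 0.039912. Accumulating E over each segment gives final E = 2.0091.

G0 X-8.00 Y0.00 Z0.72
G1 X-6.93 Y-4.00 E0.1653
G1 X-4.00 Y-6.93 E0.3306
G1 X0.00 Y-8.00 E0.4959
G1 X4.00 Y-6.93 E0.6612
G1 X6.93 Y-4.00 E0.8265
G1 X7.93 Y-0.24 E0.9818
G1 X7.00 Y-0.49 E1.0203
G1 X3.25 Y0.51 E1.1752
G1 X0.51 Y3.25 E1.3298
G1 X-0.49 Y7.00 E1.4847
G1 X-0.24 Y7.93 E1.5232
G1 X-4.00 Y6.93 E1.6785
G1 X-6.93 Y4.00 E1.8438
G1 X-8.00 Y0.00 E2.0091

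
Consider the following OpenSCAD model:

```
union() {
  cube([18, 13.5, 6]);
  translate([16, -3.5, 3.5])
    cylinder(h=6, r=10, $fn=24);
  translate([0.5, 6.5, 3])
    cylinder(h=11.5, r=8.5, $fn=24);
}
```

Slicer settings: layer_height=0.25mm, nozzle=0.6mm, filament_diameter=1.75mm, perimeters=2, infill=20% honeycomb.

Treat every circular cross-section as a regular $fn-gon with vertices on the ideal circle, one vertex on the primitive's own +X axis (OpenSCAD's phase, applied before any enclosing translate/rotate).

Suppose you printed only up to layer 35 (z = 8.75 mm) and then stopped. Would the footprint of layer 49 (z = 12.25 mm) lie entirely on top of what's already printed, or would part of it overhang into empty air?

Compare the two slices. At z = 8.75: the cube is absent (z outside [0, 6]); the r=10 cylinder at (16, -3.5) gives a regular 24-gon of circumradius 10 (constant along its height) (area = (24/2)·10.000²·sin(360°/24) = 310.58 mm²); the r=8.5 cylinder at (0.5, 6.5) gives a regular 24-gon of circumradius 8.5 (constant along its height) (area = (24/2)·8.500²·sin(360°/24) = 224.40 mm²); Combining (union): the 2 present regions are separate (no shared area or edge), so areas and boundary lengths simply add and each stays a separate island — area = 534.98 mm². At z = 12.25: the cube is absent (z outside [0, 6]); the cylinder at (16, -3.5) does not reach this height (z outside [3.5, 9.5]); the cylinder at (0.5, 6.5): section is a regular 24-gon, circumradius r=8.5 (area = (24/2)·8.500²·sin(360°/24) = 224.40 mm²); Merging all regions: only the r=8.5 cylinder at (0.5, 6.5) is present, so the union is just that shape — area = 224.40 mm². Checking containment: the cross-section at z = 12.25 is a subset of the cross-section at z = 8.75.

entirely on top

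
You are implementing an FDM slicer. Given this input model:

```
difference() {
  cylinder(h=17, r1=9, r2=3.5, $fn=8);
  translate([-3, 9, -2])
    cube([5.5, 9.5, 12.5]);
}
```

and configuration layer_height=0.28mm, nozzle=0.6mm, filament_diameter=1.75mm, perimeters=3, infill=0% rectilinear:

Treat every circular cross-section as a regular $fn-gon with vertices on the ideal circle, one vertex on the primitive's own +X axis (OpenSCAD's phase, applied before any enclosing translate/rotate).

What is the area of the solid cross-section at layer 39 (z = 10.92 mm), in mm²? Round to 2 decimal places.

At z = 10.92 mm: the cone contributes a regular 8-gon of circumradius 5.467 (interpolated between r1=9 and r2=3.5 at t=0.642) (area = (8/2)·5.467²·sin(360°/8) = 84.54 mm²); the cube at (-3, 9) is absent (z outside [-2, 10.5]); Subtracting the remaining from the first: none of the subtracted shapes is present at this height, so the cone is unchanged — area = 84.54 mm². Overall, the cross-section is a single solid region. Net area = 84.54 mm².

84.54 mm²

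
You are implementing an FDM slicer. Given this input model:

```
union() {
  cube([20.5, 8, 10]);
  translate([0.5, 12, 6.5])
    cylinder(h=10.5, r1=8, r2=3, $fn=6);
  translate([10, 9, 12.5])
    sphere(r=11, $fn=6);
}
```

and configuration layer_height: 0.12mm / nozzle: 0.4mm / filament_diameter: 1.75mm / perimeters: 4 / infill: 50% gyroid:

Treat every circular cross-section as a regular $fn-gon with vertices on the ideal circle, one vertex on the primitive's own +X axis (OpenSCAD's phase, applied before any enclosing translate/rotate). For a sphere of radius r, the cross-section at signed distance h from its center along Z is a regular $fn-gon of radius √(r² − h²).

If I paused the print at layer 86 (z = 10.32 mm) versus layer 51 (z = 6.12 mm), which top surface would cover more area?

layer 86 (z = 10.32 mm)

Layer 86 (z = 10.32): the cube does not reach this height (z outside [0, 10]); the cone at (0.5, 12) contributes a regular 6-gon of circumradius 6.181 (interpolated between r1=8 and r2=3 at t=0.364) (area = (6/2)·6.181²·sin(360°/6) = 99.26 mm²); the r=11 sphere at (10, 9) slices to a regular 6-gon of circumradius 10.782 (√(r²−h²) with h=2.18 from center) (area = (6/2)·10.782²·sin(360°/6) = 302.02 mm²); Merging all regions: the regions partially overlap — summed areas 401.28 mm² minus the doubly-counted overlap 41.70 mm² gives 359.58 mm² — area = 359.58 mm². So its area = 359.58 mm². Layer 51 (z = 6.12): the cube is present — its section is the full 20.5×8 rectangle (area 164.00 mm²); the cone at (0.5, 12) is absent (z outside [6.5, 17]); the r=11 sphere at (10, 9) contributes a regular 6-gon of circumradius √(11²−6.38²) = 8.961 (area = (6/2)·8.961²·sin(360°/6) = 208.61 mm²); Merging all regions: the regions partially overlap — summed areas 372.61 mm² minus the doubly-counted overlap 86.96 mm² gives 285.65 mm² — area = 285.65 mm². So its area = 285.65 mm². Layer 86 is larger (359.58 vs 285.65 mm²).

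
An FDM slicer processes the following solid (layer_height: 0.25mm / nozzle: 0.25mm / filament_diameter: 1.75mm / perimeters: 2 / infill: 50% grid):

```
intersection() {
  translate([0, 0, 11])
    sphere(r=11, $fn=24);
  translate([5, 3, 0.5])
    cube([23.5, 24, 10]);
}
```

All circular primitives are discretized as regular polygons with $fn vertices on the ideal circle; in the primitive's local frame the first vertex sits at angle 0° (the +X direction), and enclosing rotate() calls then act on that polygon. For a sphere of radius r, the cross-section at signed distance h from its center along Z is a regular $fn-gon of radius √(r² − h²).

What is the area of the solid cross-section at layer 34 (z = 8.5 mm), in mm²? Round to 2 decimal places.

At z = 8.5 mm: the sphere: section is a regular 24-gon, circumradius = √(r²−h²) = √(11²−2.5²) = 10.712 (area = (24/2)·10.712²·sin(360°/24) = 356.39 mm²); the 23.5×24 cube at (5, 3) contributes its full rectangle (area 564.00 mm²); After intersecting: the 23.5×24 cube at (5, 3) partially overlaps the r=11 sphere; clipping to the common part keeps 21.35 mm² — area = 21.35 mm². Overall, the cross-section is a single solid region. Net area = 21.35 mm².

21.35 mm²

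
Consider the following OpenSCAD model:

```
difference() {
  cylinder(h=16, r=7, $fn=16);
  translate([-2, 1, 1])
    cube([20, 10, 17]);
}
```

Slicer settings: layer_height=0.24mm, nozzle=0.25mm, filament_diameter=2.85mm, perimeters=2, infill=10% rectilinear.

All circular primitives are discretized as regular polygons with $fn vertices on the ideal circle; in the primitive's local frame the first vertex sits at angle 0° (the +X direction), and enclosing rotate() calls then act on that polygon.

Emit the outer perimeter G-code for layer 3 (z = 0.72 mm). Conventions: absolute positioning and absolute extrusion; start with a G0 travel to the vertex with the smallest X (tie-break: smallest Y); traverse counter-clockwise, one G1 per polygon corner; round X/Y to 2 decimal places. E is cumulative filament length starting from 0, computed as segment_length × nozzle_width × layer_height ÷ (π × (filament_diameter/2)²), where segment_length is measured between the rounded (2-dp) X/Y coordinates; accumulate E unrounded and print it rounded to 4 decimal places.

G0 X-7.00 Y0.00 Z0.72
G1 X-6.47 Y-2.68 E0.0257
G1 X-4.95 Y-4.95 E0.0514
G1 X-2.68 Y-6.47 E0.0771
G1 X0.00 Y-7.00 E0.1028
G1 X2.68 Y-6.47 E0.1285
G1 X4.95 Y-4.95 E0.1542
G1 X6.47 Y-2.68 E0.1799
G1 X7.00 Y0.00 E0.2056
G1 X6.47 Y2.68 E0.2312
G1 X4.95 Y4.95 E0.2569
G1 X2.68 Y6.47 E0.2826
G1 X0.00 Y7.00 E0.3083
G1 X-2.68 Y6.47 E0.3340
G1 X-4.95 Y4.95 E0.3597
G1 X-6.47 Y2.68 E0.3854
G1 X-7.00 Y0.00 E0.4111

At z = 0.72 mm: the r=7 cylinder contributes a regular 16-gon of circumradius 7; the cube at (-2, 1) is not intersected at this z (z outside [1, 18]); Subtracting the remaining from the first: none of the subtracted shapes is present at this height, so the r=7 cylinder is unchanged — 1 connected region. The outline is a single polygon with 16 vertices. Extrusion per mm of travel: 0.25 × 0.24 / (π × 1.425²) = 0.009405. Accumulating E over each segment gives final E = 0.4111.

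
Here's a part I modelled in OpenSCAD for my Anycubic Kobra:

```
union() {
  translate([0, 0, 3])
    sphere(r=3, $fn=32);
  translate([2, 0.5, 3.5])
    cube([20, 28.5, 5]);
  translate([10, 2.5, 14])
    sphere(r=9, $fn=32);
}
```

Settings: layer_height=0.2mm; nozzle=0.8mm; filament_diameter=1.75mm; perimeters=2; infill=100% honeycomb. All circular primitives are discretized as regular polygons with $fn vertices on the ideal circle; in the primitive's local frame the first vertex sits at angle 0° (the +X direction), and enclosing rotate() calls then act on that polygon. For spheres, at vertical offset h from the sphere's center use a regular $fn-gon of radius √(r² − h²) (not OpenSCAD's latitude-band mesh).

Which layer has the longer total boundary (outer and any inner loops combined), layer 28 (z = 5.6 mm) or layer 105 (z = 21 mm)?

Layer 28 (z = 5.6): the sphere: section is a regular 32-gon, circumradius = √(r²−h²) = √(3²−2.6²) = 1.497 (perimeter = 2·32·1.497·sin(180°/32) = 9.39 mm); the cube at (2, 0.5) (footprint 20×28.5) is included at this height (perimeter 97.00 mm); the r=9 sphere at (10, 2.5) slices to a regular 32-gon of circumradius 3.231 (√(r²−h²) with h=8.4 from center) (perimeter = 2·32·3.231·sin(180°/32) = 20.27 mm); Merging all regions: the regions partially overlap (shared area 28.29 mm²), so the edge portions inside another operand are dropped and the merged outline is re-measured after clipping — boundary = 107.16 mm. So its perimeter = 107.16 mm. Layer 105 (z = 21): the sphere does not reach this height (|z−center|=18.000 > r=3); the cube at (2, 0.5) does not reach this height (z outside [3.5, 8.5]); the sphere at (10, 2.5): section is a regular 32-gon, circumradius = √(r²−h²) = √(9²−7²) = 5.657 (perimeter = 2·32·5.657·sin(180°/32) = 35.49 mm); Combining (union): only the r=9 sphere at (10, 2.5) is present, so the union is just that shape — boundary = 35.49 mm. So its perimeter = 35.49 mm. Layer 28 is larger (107.16 vs 35.49 mm).

layer 28 (z = 5.6 mm)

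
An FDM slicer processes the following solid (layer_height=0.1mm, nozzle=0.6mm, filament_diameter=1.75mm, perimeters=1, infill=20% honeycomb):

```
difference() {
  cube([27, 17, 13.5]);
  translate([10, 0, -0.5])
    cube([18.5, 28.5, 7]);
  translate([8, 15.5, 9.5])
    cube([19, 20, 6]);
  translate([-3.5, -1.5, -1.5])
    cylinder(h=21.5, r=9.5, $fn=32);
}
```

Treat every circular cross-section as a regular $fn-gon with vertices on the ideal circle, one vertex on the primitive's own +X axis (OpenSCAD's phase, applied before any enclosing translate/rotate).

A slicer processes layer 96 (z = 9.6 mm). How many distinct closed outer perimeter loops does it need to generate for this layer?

At z = 9.6 mm: the 27×17 cube contributes its full rectangle; the cube at (10, 0) does not reach this height (z outside [-0.5, 6.5]); the cube at (8, 15.5) is present — its section is the full 19×20 rectangle; the cylinder at (-3.5, -1.5): section is a regular 32-gon, circumradius r=9.5; Subtracting the remaining from the first: starting from the 27×17 cube, the 19×20 cube at (8, 15.5) partially overlaps it — only the 28.50 mm² overlap (of its 380.00 mm²) is removed, clipping the outline; the r=9.5 cylinder at (-3.5, -1.5) partially overlaps it — only the 29.17 mm² overlap (of its 281.71 mm²) is removed, clipping the outline — 1 connected region. The result has 1 disconnected region.

1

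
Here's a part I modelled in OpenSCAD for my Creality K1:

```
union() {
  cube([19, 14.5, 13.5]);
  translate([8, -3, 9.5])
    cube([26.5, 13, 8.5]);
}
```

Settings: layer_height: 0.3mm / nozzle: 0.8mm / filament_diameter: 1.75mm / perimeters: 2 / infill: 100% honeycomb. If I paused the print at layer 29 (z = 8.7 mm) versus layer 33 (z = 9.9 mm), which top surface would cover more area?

Layer 29 (z = 8.7): the 19×14.5 cube contributes its full rectangle (area 275.50 mm²); the cube at (8, -3) does not reach this height (z outside [9.5, 18]); Merging all regions: only the 19×14.5 cube is present, so the union is just that shape — area = 275.50 mm². So its area = 275.50 mm². Layer 33 (z = 9.9): the cube (footprint 19×14.5) is included at this height (area 275.50 mm²); the cube at (8, -3) (footprint 26.5×13) is included at this height (area 344.50 mm²); Taking the union: the regions partially overlap — summed areas 620.00 mm² minus the doubly-counted overlap 110.00 mm² gives 510.00 mm² — area = 510.00 mm². So its area = 510.00 mm². Layer 33 is larger (510.00 vs 275.50 mm²).

layer 33 (z = 9.9 mm)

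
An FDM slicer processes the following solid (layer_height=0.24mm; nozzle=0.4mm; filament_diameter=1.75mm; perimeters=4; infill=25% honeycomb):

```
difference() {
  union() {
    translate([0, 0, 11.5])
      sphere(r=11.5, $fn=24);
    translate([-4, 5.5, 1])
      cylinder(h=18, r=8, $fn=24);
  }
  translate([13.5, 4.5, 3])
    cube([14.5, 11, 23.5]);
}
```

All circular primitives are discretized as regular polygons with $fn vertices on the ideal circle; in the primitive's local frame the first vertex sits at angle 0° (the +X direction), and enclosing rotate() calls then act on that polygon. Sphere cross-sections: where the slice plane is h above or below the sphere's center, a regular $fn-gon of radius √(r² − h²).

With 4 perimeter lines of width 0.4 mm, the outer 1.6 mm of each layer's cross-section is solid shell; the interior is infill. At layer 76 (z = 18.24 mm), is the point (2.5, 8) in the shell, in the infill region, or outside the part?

shell

At z = 18.24 mm: the sphere: section is a regular 24-gon, circumradius = √(r²−h²) = √(11.5²−6.74²) = 9.318; the cylinder at (-4, 5.5): section is a regular 24-gon, circumradius r=8; Merging all regions: the regions partially overlap (shared area 117.89 mm²), so overlapping operands fuse into one piece — 1 connected region; the 14.5×11 cube at (13.5, 4.5) contributes its full rectangle; After the difference (first − rest): starting from that combined region, the 14.5×11 cube at (13.5, 4.5) misses the remaining region (no effect) — 1 connected region. Overall, the cross-section is a single solid region. The nearest boundary edge runs (2.93, 9.50)→(3.29, 8.64); distance from the point to it = 1.01 mm. The point is inside the cross-section, 1.01 mm from the nearest boundary — within the 1.6 mm shell band (4 × 0.4).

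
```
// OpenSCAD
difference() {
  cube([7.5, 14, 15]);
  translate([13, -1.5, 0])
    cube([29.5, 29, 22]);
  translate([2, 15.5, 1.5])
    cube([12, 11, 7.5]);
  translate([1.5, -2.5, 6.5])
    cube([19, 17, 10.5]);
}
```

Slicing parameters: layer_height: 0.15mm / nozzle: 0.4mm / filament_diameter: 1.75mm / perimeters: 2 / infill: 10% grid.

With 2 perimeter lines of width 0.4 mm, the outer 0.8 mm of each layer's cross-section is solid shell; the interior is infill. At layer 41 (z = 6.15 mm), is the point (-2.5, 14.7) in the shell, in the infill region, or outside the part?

At z = 6.15 mm: the 7.5×14 cube contributes its full rectangle; the cube at (13, -1.5) (footprint 29.5×29) is included at this height; the cube at (2, 15.5) is present — its section is the full 12×11 rectangle; the cube at (1.5, -2.5) is absent (z outside [6.5, 17]); After the difference (first − rest): starting from the 7.5×14 cube, the 29.5×29 cube at (13, -1.5) misses the remaining region (no effect); the 12×11 cube at (2, 15.5) misses the remaining region (no effect) — 1 connected region. Overall, the cross-section is a single solid region. The nearest boundary edge runs (0.00, 14.00)→(7.50, 14.00); distance from the point to it = 2.60 mm. The point is not inside any of the regions above, so it lies outside the cross-section (2.60 mm from the nearest boundary).

outside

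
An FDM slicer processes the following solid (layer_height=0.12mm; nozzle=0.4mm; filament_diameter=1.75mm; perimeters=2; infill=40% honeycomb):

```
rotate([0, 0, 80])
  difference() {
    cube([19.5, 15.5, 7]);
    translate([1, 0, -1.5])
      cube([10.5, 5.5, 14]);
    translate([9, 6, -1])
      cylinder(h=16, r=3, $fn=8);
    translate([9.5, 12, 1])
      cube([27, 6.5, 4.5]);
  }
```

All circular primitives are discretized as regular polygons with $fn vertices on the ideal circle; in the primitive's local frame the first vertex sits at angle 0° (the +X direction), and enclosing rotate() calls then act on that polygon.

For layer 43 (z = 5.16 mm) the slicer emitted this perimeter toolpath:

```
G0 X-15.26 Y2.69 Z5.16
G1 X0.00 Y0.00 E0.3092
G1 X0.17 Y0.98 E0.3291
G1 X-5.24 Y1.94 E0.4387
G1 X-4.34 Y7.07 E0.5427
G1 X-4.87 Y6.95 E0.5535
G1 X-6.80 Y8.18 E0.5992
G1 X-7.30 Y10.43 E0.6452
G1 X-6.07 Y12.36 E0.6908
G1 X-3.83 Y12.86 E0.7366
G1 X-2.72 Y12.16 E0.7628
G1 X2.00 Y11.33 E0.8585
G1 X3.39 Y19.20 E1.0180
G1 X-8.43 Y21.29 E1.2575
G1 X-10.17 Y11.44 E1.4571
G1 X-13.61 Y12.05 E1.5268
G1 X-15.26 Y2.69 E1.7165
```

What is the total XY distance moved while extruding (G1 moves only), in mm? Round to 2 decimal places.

86.01 mm

Sum the Euclidean lengths of each G1 segment: total = 86.01 mm.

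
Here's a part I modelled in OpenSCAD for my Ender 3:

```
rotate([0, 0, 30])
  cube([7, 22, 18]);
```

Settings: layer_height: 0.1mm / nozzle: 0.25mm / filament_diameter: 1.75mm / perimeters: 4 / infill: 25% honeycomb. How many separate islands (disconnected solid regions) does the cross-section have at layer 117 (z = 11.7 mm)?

1

At z = 11.7 mm: the 7×22 cube contributes its full rectangle; (rotated 30° about Z; rotation is an isometry so areas/perimeters/island counts are preserved). Overall, the cross-section is a single solid region. Island count = 1.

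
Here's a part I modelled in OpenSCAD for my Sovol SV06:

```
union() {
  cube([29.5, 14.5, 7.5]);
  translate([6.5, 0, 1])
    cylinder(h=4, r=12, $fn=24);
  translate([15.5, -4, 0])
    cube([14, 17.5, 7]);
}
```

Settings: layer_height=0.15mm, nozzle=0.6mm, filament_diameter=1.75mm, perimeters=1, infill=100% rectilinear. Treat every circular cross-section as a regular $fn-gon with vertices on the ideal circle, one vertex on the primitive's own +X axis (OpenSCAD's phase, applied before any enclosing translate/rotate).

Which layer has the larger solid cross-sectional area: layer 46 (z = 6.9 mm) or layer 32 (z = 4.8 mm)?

layer 32 (z = 4.8 mm)

Layer 46 (z = 6.9): the 29.5×14.5 cube contributes its full rectangle (area 427.75 mm²); the cylinder at (6.5, 0) does not reach this height (z outside [1, 5]); the 14×17.5 cube at (15.5, -4) contributes its full rectangle (area 245.00 mm²); Merging all regions: the regions partially overlap — summed areas 672.75 mm² minus the doubly-counted overlap 189.00 mm² gives 483.75 mm² — area = 483.75 mm². So its area = 483.75 mm². Layer 32 (z = 4.8): the cube is present — its section is the full 29.5×14.5 rectangle (area 427.75 mm²); the cylinder at (6.5, 0): section is a regular 24-gon, circumradius r=12 (area = (24/2)·12.000²·sin(360°/24) = 447.24 mm²); the cube at (15.5, -4) (footprint 14×17.5) is included at this height (area 245.00 mm²); Combining (union): the regions partially overlap — summed areas 1119.99 mm² minus the doubly-counted overlap 385.19 mm² gives 734.80 mm² — area = 734.80 mm². So its area = 734.80 mm². Layer 32 is larger (734.80 vs 483.75 mm²).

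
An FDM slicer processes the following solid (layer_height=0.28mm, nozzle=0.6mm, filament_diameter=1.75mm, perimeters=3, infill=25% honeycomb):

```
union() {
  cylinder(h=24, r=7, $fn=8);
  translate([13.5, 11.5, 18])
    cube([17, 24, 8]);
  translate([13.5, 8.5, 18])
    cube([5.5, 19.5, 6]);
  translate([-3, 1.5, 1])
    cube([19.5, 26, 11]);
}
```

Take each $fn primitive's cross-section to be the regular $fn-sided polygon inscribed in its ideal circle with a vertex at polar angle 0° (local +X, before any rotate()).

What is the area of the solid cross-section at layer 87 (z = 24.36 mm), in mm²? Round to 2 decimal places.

408.00 mm²

At z = 24.36 mm: the cylinder is absent (z outside [0, 24]); the 17×24 cube at (13.5, 11.5) contributes its full rectangle (area 408.00 mm²); the cube at (13.5, 8.5) does not reach this height (z outside [18, 24]); the cube at (-3, 1.5) does not reach this height (z outside [1, 12]); Taking the union: only the 17×24 cube at (13.5, 11.5) is present, so the union is just that shape — area = 408.00 mm². Overall, the cross-section is a single solid region. Net area = 408.00 mm².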